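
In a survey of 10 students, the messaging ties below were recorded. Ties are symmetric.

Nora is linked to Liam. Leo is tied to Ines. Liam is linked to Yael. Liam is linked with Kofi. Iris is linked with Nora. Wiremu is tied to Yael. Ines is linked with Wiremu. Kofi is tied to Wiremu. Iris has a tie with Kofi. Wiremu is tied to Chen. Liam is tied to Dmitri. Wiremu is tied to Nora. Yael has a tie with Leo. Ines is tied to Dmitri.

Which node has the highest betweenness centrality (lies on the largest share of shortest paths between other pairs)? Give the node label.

Wiremu

Unnormalized betweenness of each node: Chen:0, Dmitri:1, Ines:5, Iris:1/3, Kofi:25/6, Leo:1/2, Liam:41/6, Nora:25/6, Wiremu:46/3, Yael:14/3.
Wiremu has the largest value, 46/3, making it the main broker — the node through which the most shortest paths run.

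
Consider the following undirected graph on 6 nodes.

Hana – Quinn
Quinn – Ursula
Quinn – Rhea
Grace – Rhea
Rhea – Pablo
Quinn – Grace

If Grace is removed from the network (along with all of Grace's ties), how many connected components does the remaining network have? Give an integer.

Grace's neighbors (Quinn and Rhea) remain reachable from one another through other ties, so the rest of the network stays in one piece.

1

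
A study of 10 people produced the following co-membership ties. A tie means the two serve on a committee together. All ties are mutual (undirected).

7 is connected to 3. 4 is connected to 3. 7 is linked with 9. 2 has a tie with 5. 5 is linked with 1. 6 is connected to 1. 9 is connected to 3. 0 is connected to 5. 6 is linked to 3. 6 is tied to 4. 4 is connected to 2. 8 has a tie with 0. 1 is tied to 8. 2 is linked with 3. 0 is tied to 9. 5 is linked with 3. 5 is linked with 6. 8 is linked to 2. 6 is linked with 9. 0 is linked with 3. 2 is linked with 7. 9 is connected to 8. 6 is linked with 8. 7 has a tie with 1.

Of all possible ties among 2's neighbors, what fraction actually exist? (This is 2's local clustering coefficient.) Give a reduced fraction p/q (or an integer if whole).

3/10

2's neighbors: 3, 4, 5, 7, and 8 (k = 5).
Possible neighbor pairs: C(5,2) = 10. Edges among them: 3–4, 3–5, 3–7 → e = 3.
Clustering(2) = 3/10.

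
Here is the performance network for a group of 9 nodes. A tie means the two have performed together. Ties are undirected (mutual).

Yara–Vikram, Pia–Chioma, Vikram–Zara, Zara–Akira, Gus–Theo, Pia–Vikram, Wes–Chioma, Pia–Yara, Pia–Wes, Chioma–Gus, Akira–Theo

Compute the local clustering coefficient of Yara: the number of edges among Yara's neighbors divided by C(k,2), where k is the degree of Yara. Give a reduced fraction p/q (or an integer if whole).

Yara's neighbors: Pia and Vikram (k = 2).
Possible neighbor pairs: C(2,2) = 1. Edges among them: Pia–Vikram → e = 1.
Clustering(Yara) = 1/1.

1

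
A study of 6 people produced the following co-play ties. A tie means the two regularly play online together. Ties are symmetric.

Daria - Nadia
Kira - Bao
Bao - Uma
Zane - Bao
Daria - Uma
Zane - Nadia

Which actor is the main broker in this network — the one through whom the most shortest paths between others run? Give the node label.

Unnormalized betweenness of each node: Bao:5, Daria:1, Kira:0, Nadia:1, Uma:2, Zane:2.
Bao has the largest value, 5, making it the main broker — the node through which the most shortest paths run.

Bao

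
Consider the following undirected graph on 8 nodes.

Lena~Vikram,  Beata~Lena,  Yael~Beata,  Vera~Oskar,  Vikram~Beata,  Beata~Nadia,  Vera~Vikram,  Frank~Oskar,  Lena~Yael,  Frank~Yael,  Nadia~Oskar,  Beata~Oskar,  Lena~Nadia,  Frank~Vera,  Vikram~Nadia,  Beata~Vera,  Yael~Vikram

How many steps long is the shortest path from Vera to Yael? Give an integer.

2

One shortest route is Vera – Vikram – Yael, which uses 2 edges, and Vera and Yael are not directly tied, so nothing shorter exists. So d(Vera,Yael) = 2.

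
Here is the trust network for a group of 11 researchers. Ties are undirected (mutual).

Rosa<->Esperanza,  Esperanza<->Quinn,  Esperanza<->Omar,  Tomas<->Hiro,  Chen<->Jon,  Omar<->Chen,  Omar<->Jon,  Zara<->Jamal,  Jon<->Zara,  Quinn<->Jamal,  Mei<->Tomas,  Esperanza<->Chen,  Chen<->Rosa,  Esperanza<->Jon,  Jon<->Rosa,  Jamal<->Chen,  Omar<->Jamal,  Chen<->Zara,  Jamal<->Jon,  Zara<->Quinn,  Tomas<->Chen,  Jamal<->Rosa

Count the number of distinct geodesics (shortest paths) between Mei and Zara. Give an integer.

The shortest distance is 3, and the only length-3 path is Mei–Tomas–Chen–Zara. So there is exactly 1 shortest path.

1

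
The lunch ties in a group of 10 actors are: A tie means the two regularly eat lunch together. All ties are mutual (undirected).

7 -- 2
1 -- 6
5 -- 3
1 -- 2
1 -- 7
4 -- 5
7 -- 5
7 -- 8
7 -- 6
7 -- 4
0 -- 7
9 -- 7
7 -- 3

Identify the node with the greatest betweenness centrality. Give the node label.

7

Unnormalized betweenness of each node: 0:0, 1:1/2, 2:0, 3:0, 4:0, 5:1/2, 6:0, 7:31, 8:0, 9:0.
7 has the largest value, 31, making it the main broker — the node through which the most shortest paths run.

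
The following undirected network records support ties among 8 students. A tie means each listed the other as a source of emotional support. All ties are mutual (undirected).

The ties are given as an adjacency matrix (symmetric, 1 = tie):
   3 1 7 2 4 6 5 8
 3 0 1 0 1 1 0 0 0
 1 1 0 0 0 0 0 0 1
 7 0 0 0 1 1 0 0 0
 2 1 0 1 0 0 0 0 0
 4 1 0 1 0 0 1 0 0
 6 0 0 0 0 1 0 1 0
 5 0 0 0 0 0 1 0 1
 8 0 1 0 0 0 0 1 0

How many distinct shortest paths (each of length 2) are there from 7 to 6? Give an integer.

1

The shortest distance is 2, and the only length-2 path is 7–4–6. So there is exactly 1 shortest path.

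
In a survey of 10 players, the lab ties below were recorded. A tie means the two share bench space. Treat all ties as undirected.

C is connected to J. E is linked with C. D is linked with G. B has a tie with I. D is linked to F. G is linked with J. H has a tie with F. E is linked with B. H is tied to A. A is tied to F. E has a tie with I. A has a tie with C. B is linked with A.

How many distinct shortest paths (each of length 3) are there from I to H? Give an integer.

1

The shortest distance is 3, and the only length-3 path is I–B–A–H. So there is exactly 1 shortest path.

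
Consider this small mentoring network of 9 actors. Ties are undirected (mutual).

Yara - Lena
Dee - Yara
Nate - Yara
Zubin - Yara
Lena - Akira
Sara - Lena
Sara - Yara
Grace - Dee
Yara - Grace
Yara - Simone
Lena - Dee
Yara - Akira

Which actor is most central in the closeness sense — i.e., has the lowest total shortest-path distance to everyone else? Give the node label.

Yara

Farness (sum of distances to all others) for each node — Akira:14, Dee:13, Grace:14, Lena:12, Nate:15, Sara:14, Simone:15, Yara:8, Zubin:15.
The smallest farness is 8, for Yara, so Yara has the highest closeness.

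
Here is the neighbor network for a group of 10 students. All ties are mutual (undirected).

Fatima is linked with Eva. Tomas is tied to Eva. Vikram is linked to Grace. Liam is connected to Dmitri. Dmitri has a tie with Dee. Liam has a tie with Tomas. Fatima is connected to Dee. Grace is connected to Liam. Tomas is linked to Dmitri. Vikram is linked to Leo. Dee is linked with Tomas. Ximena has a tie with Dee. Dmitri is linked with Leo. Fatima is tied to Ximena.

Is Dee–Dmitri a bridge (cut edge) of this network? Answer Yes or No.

Even without that edge, Dee still reaches Dmitri via Dee – Tomas – Dmitri, so the network stays connected. Not a bridge.

No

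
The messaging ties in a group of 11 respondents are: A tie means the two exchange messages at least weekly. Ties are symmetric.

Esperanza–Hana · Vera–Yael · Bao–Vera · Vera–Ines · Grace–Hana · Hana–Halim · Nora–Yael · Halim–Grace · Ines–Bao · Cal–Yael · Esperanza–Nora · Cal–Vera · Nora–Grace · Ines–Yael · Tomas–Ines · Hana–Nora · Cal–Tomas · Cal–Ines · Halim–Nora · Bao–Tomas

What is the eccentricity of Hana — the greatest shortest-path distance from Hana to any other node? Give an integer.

Distances from Hana: Bao:4, Cal:3, Esperanza:1, Grace:1, Halim:1, Ines:3, Nora:1, Tomas:4, Vera:3, Yael:2.
The largest is 4 (to Bao and Tomas), so the eccentricity of Hana is 4.

4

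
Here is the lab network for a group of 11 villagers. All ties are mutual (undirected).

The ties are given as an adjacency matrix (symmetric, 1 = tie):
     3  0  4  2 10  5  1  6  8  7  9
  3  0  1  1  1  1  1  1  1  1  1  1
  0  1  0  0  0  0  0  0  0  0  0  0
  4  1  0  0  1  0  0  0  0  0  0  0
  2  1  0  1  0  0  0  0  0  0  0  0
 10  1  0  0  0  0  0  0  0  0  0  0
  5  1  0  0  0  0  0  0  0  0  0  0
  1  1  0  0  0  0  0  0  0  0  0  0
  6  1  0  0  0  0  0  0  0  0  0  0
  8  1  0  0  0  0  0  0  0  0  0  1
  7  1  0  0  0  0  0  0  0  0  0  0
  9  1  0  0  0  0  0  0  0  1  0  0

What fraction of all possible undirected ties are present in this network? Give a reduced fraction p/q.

12/55

There are 12 edges and 11 nodes, so the maximum possible is C(11,2) = 55.
Density = 12/55.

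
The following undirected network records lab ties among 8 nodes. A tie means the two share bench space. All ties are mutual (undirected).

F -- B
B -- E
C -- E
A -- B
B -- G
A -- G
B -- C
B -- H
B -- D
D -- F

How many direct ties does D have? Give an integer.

2

D is directly tied to B and F. That is 2 neighbors, so the degree of D is 2.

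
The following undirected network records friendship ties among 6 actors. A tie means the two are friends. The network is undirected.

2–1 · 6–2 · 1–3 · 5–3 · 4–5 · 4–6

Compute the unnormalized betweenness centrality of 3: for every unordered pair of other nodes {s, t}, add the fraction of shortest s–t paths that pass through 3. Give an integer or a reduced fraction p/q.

2

Pairs whose geodesics pass through 3 — 4–1: 1/2; 5–1: 1; 5–2: 1/2.
All other pairs contribute 0.
Summing the contributions gives betweenness(3) = 2.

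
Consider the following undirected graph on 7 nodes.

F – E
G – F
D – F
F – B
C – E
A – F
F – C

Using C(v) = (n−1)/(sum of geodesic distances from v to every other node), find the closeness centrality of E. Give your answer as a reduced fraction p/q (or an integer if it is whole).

3/5

Distances from E: A:2, B:2, C:1, D:2, F:1, G:2. Sum = 10.
n = 7, so closeness = 6/10 = 3/5.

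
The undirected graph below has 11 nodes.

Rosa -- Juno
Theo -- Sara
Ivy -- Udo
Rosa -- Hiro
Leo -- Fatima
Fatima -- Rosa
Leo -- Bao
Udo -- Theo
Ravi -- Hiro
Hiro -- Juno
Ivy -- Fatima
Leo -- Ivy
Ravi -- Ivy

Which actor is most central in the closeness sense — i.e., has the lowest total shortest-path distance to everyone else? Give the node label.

Ivy

Farness (sum of distances to all others) for each node — Bao:31, Fatima:20, Hiro:26, Ivy:18, Juno:31, Leo:22, Ravi:22, Rosa:24, Sara:39, Theo:30, Udo:23.
The smallest farness is 18, for Ivy, so Ivy has the highest closeness.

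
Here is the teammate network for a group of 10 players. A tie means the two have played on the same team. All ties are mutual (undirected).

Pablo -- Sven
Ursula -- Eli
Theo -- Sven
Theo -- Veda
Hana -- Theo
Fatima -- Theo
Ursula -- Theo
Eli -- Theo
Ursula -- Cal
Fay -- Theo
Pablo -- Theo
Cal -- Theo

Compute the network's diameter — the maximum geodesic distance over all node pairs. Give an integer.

2

Eccentricity of each node (its greatest distance to any other): Cal:2, Eli:2, Fatima:2, Fay:2, Hana:2, Pablo:2, Sven:2, Theo:1, Ursula:2, Veda:2.
The maximum eccentricity is 2, realized for instance by the pair Ursula–Fay via Ursula – Theo – Fay. So the diameter is 2.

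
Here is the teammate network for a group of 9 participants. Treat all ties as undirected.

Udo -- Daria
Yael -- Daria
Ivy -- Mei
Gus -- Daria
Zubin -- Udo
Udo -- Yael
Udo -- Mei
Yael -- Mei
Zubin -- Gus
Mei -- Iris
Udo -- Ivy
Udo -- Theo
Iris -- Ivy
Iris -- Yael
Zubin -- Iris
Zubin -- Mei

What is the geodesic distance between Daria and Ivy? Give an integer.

One shortest route is Daria – Udo – Ivy, which uses 2 edges, and Daria and Ivy are not directly tied, so nothing shorter exists. So d(Daria,Ivy) = 2.

2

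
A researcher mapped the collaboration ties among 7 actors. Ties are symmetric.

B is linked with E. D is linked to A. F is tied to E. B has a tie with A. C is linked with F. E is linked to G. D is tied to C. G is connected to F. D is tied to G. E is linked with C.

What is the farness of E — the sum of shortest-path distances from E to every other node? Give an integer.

Distances from E: A:2, B:1, C:1, D:2, F:1, G:1.
Sum = 2 + 1 + 1 + 2 + 1 + 1 = 8.

8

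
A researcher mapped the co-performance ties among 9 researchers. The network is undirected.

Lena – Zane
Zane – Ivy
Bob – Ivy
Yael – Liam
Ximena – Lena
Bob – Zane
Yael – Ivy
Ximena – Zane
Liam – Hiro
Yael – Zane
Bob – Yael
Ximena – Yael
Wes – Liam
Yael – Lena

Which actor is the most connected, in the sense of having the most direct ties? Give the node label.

Yael

Degrees — Bob:3, Hiro:1, Ivy:3, Lena:3, Liam:3, Wes:1, Ximena:3, Yael:6, Zane:5.
The maximum is 6, attained only by Yael.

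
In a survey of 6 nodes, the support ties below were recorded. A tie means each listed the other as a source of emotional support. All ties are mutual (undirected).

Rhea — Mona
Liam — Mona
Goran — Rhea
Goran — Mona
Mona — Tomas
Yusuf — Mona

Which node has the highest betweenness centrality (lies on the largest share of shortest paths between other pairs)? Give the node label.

Unnormalized betweenness of each node: Goran:0, Liam:0, Mona:9, Rhea:0, Tomas:0, Yusuf:0.
Mona has the largest value, 9, making it the main broker — the node through which the most shortest paths run.

Mona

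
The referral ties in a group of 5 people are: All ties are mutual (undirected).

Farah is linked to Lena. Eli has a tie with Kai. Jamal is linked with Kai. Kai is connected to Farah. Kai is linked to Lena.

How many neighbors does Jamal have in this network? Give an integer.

Jamal is directly tied to Kai. That is 1 neighbor, so the degree of Jamal is 1.

1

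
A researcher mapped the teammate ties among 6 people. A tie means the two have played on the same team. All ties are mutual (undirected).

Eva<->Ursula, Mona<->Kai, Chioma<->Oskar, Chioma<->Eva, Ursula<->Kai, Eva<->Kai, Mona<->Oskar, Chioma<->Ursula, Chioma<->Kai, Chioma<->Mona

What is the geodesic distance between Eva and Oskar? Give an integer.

2

One shortest route is Eva – Chioma – Oskar, which uses 2 edges, and Eva and Oskar are not directly tied, so nothing shorter exists. So d(Eva,Oskar) = 2.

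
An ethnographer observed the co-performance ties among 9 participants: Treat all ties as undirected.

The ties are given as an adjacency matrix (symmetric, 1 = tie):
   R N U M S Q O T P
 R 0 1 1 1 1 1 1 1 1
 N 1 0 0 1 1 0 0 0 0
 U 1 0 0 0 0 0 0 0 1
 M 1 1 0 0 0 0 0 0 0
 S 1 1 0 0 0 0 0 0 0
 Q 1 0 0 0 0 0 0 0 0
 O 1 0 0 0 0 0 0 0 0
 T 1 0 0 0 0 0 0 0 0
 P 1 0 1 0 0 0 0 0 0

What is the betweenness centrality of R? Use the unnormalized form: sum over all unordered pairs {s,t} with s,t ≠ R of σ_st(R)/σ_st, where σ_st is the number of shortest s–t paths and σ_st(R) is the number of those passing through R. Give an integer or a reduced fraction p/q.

Pairs whose geodesics pass through R — N–U: 1; N–Q: 1; N–O: 1; N–T: 1; N–P: 1; U–M: 1; U–S: 1; U–Q: 1; U–O: 1; U–T: 1; M–S: 1/2; M–Q: 1; M–O: 1; M–T: 1 … (+11 more pairs).
All other pairs contribute 0.
Summing the contributions gives betweenness(R) = 49/2.

49/2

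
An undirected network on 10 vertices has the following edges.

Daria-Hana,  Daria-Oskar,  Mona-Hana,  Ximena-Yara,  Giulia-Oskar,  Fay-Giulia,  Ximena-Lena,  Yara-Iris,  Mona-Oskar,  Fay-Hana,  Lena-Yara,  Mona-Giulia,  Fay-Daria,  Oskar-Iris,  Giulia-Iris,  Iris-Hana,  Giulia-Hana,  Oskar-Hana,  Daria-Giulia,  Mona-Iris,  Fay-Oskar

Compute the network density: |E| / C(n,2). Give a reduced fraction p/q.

There are 21 edges and 10 nodes, so the maximum possible is C(10,2) = 45.
Density = 21/45 = 7/15.

7/15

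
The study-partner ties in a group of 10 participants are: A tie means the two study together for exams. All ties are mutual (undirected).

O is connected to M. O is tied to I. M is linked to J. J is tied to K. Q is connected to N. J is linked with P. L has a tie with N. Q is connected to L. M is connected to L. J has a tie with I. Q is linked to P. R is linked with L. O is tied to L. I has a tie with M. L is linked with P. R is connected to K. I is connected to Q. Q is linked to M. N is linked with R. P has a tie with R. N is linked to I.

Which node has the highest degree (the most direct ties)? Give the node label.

L

Degrees — I:5, J:4, K:2, L:6, M:5, N:4, O:3, P:4, Q:5, R:4.
The maximum is 6, attained only by L.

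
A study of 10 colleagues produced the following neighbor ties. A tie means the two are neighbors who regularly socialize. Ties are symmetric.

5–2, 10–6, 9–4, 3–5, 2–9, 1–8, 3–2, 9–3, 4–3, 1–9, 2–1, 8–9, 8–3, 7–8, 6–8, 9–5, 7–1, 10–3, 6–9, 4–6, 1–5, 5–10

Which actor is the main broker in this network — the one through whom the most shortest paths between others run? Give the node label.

9

Unnormalized betweenness of each node: 1:15/4, 2:1/4, 3:53/12, 4:1/4, 5:29/12, 6:9/4, 7:0, 8:59/12, 9:6, 10:3/4.
9 has the largest value, 6, making it the main broker — the node through which the most shortest paths run.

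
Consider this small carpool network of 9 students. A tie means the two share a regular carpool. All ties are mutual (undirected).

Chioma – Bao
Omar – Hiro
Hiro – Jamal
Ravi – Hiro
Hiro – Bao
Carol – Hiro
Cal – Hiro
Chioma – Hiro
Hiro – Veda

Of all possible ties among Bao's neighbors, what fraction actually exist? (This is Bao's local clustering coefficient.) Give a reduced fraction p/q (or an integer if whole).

Bao's neighbors: Chioma and Hiro (k = 2).
Possible neighbor pairs: C(2,2) = 1. Edges among them: Chioma–Hiro → e = 1.
Clustering(Bao) = 1/1.

1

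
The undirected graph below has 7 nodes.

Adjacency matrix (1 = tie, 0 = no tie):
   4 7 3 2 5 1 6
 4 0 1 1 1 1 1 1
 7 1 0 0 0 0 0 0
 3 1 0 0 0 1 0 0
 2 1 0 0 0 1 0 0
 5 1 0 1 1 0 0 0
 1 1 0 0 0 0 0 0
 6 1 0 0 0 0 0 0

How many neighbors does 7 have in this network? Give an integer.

7 is directly tied to 4. That is 1 neighbor, so the degree of 7 is 1.

1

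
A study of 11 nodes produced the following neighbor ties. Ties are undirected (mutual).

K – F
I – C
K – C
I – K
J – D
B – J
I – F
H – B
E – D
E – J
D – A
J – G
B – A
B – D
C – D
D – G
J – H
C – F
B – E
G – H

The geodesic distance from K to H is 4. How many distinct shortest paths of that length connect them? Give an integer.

3

The shortest distance is 4. The length-4 paths are: K–C–D–B–H; K–C–D–J–H; K–C–D–G–H.
That gives 3 distinct shortest paths.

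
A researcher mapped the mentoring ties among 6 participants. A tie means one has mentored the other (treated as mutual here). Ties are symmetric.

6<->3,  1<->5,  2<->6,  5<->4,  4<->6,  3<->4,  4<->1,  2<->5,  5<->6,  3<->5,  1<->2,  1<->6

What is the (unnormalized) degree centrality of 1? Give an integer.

4

1 is directly tied to 2, 4, 5, and 6. That is 4 neighbors, so the degree of 1 is 4.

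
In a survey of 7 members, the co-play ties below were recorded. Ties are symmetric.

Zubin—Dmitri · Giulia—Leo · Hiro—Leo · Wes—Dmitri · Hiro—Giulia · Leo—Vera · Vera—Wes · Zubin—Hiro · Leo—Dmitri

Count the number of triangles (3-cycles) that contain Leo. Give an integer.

1

Leo's neighbors: Dmitri, Giulia, Hiro, and Vera.
Neighbor pairs that are themselves tied: Leo–Giulia–Hiro. Each forms one triangle with Leo, for 1 in total.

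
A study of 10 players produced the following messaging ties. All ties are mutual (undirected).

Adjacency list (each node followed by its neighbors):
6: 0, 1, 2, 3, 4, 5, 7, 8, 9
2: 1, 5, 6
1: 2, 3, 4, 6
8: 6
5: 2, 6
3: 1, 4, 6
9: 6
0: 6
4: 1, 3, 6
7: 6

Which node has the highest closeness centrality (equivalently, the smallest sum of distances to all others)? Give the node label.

6

Farness (sum of distances to all others) for each node — 0:17, 1:14, 2:15, 3:15, 4:15, 5:16, 6:9, 7:17, 8:17, 9:17.
The smallest farness is 9, for 6, so 6 has the highest closeness.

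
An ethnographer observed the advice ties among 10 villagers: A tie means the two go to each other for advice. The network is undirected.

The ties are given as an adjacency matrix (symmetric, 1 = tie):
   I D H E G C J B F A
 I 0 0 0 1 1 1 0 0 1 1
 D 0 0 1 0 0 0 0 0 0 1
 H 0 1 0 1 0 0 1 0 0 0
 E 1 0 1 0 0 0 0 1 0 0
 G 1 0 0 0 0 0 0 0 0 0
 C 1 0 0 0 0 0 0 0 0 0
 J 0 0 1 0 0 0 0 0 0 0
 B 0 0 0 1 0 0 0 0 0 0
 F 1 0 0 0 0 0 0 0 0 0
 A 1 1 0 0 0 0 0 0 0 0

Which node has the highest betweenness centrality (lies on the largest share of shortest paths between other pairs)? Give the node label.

Unnormalized betweenness of each node: A:4, B:0, C:0, D:2, E:16, F:0, G:0, H:10, I:23, J:0.
I has the largest value, 23, making it the main broker — the node through which the most shortest paths run.

I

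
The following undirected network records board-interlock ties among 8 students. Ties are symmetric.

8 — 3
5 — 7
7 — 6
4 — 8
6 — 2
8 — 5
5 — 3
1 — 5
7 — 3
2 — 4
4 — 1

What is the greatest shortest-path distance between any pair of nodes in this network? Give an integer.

Eccentricity of each node (its greatest distance to any other): 1:3, 2:3, 3:3, 4:3, 5:3, 6:3, 7:3, 8:3.
The maximum eccentricity is 3, realized for instance by the pair 8–6 via 8 – 3 – 7 – 6. So the diameter is 3.

3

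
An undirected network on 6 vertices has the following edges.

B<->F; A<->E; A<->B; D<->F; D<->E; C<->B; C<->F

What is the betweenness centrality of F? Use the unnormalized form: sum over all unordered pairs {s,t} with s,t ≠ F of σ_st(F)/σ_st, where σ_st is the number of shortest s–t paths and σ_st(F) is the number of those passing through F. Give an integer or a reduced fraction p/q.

Pairs whose geodesics pass through F — D–B: 1; D–C: 1; E–C: 1/2.
All other pairs contribute 0.
Summing the contributions gives betweenness(F) = 5/2.

5/2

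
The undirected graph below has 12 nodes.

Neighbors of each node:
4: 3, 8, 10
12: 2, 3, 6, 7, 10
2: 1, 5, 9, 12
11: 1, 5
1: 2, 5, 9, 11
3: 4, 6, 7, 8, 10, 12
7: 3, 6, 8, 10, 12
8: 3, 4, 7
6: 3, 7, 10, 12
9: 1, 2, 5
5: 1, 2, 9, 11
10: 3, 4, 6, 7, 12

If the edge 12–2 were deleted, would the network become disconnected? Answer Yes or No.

Yes

Without the 12–2 edge there is no alternate route between 12 and 2, so the network disconnects. It is a bridge.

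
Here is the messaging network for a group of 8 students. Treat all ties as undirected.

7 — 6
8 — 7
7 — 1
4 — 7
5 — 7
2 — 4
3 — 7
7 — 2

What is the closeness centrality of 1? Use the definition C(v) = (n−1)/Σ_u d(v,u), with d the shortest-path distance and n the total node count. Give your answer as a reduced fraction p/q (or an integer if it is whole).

Distances from 1: 2:2, 3:2, 4:2, 5:2, 6:2, 7:1, 8:2. Sum = 13.
n = 8, so closeness = 7/13.

7/13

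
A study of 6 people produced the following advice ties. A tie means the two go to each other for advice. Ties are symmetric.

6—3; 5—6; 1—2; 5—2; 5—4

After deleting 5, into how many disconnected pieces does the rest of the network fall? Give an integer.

3

Without 5, the remaining ties split the others into: {1, 2}; {4}; {3, 6}.
That's 3 separate components.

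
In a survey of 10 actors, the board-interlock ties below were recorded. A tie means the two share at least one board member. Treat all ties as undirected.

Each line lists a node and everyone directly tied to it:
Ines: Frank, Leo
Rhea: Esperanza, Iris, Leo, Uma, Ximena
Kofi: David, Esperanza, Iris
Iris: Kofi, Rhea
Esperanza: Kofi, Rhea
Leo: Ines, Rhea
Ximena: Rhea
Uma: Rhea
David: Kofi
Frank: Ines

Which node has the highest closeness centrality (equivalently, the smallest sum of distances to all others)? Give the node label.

Rhea

Farness (sum of distances to all others) for each node — David:31, Esperanza:19, Frank:33, Ines:25, Iris:19, Kofi:23, Leo:19, Rhea:15, Uma:23, Ximena:23.
The smallest farness is 15, for Rhea, so Rhea has the highest closeness.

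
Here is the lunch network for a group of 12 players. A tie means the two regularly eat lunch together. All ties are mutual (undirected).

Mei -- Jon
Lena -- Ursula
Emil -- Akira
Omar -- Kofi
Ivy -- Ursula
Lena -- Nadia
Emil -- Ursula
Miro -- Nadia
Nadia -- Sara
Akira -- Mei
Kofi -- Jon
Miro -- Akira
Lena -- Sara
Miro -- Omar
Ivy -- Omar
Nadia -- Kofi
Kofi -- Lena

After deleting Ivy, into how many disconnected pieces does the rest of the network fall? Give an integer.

Ivy's neighbors (Omar and Ursula) remain reachable from one another through other ties, so the rest of the network stays in one piece.

1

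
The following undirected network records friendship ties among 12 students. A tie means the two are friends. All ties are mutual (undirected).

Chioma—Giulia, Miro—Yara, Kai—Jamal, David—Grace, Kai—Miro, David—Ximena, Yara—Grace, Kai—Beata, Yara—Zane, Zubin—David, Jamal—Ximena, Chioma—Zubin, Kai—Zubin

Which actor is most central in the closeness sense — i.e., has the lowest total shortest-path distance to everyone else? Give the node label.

Kai

Farness (sum of distances to all others) for each node — Beata:31, Chioma:30, David:23, Giulia:40, Grace:27, Jamal:27, Kai:21, Miro:25, Ximena:28, Yara:28, Zane:38, Zubin:22.
The smallest farness is 21, for Kai, so Kai has the highest closeness.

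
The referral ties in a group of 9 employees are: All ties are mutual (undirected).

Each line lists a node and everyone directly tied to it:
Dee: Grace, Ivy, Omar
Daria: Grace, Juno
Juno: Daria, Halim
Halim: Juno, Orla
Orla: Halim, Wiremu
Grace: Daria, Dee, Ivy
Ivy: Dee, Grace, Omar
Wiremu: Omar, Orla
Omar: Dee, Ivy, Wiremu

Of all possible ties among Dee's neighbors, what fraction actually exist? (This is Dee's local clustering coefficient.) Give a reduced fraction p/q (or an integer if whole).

Dee's neighbors: Grace, Ivy, and Omar (k = 3).
Possible neighbor pairs: C(3,2) = 3. Edges among them: Grace–Ivy, Ivy–Omar → e = 2.
Clustering(Dee) = 2/3.

2/3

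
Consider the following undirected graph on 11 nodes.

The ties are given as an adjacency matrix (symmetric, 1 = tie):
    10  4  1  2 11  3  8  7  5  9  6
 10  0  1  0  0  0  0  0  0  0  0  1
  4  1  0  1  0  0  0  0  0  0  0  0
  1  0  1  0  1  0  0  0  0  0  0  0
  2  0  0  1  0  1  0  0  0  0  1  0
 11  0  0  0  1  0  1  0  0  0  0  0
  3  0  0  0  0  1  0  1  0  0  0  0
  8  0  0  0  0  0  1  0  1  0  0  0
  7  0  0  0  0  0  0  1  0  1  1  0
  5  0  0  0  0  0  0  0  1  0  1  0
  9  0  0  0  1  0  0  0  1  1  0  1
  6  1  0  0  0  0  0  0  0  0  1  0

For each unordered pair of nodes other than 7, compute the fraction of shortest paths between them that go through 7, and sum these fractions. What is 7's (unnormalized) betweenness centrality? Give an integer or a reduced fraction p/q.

8

Pairs whose geodesics pass through 7 — 10–3: 1/3; 10–8: 1; 4–8: 2/3; 1–8: 1/2; 2–8: 1/2; 3–5: 1; 3–9: 1/2; 3–6: 1/2; 8–5: 1; 8–9: 1; 8–6: 1.
All other pairs contribute 0.
Summing the contributions gives betweenness(7) = 8.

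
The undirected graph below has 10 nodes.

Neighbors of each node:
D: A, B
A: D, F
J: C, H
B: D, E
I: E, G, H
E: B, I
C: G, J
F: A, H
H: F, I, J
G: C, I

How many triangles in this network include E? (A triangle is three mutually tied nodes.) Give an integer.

0

E's neighbors are B and I, but none of them are tied to each other, so no triangle contains E.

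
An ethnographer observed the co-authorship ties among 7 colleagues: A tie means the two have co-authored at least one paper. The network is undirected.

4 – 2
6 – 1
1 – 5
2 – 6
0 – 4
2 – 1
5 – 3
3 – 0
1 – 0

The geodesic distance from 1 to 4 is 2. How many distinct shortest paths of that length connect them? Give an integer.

2

The shortest distance is 2. The length-2 paths are: 1–0–4; 1–2–4.
That gives 2 distinct shortest paths.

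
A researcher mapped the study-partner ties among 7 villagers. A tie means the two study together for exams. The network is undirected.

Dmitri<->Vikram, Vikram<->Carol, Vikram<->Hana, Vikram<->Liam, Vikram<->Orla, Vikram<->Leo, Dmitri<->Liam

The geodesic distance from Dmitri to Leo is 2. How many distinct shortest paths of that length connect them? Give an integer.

1

The shortest distance is 2, and the only length-2 path is Dmitri–Vikram–Leo. So there is exactly 1 shortest path.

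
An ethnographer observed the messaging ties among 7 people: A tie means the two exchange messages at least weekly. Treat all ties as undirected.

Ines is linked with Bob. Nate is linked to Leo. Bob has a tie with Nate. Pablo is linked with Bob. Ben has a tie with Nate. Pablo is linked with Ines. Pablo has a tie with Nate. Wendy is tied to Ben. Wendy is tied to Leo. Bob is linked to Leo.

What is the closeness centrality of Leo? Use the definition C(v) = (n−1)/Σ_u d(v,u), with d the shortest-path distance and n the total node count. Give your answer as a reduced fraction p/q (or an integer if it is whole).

2/3

Distances from Leo: Ben:2, Bob:1, Ines:2, Nate:1, Pablo:2, Wendy:1. Sum = 9.
n = 7, so closeness = 6/9 = 2/3.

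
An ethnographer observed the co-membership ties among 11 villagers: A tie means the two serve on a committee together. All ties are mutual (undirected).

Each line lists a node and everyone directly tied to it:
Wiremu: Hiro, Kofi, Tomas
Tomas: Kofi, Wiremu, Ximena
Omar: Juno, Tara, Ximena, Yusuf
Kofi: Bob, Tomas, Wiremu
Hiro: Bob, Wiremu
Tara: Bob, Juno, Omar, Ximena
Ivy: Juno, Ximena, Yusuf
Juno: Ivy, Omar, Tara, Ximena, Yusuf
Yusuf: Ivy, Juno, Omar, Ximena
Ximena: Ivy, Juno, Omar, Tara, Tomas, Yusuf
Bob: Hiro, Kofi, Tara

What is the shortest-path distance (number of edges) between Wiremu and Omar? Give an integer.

3

One shortest route is Wiremu – Tomas – Ximena – Omar, which uses 3 edges, and at distance 2 from Wiremu we only reach {Bob, Ximena}, which does not include Omar. So d(Wiremu,Omar) = 3.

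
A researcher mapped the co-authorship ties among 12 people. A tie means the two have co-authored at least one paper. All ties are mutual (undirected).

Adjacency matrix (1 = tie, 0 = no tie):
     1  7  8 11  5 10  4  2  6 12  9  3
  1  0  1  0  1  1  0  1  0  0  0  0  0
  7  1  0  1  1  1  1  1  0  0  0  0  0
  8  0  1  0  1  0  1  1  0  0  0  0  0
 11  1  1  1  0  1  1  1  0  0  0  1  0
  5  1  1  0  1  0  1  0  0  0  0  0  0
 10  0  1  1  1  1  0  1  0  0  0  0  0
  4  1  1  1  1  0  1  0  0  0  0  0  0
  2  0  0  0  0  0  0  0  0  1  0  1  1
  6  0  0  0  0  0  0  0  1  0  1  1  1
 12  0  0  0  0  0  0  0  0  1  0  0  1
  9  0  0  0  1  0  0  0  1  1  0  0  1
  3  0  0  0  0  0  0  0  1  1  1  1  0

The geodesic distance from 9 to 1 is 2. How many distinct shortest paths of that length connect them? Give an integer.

1

The shortest distance is 2, and the only length-2 path is 9–11–1. So there is exactly 1 shortest path.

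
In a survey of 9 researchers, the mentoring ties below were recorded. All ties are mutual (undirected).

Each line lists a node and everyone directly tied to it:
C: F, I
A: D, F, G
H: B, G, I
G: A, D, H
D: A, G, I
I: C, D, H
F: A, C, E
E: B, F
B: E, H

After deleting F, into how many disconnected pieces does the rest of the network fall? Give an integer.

F's neighbors (A, C, and E) remain reachable from one another through other ties, so the rest of the network stays in one piece.

1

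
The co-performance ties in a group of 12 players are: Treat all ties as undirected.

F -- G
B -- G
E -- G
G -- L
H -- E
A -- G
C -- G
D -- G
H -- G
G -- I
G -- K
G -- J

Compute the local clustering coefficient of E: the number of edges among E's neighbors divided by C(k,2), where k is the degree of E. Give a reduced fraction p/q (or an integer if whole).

1

E's neighbors: G and H (k = 2).
Possible neighbor pairs: C(2,2) = 1. Edges among them: G–H → e = 1.
Clustering(E) = 1/1.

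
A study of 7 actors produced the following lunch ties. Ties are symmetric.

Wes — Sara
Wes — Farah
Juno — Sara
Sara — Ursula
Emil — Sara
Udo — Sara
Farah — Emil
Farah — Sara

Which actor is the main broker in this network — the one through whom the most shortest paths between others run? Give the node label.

Unnormalized betweenness of each node: Emil:0, Farah:1/2, Juno:0, Sara:25/2, Udo:0, Ursula:0, Wes:0.
Sara has the largest value, 25/2, making it the main broker — the node through which the most shortest paths run.

Sara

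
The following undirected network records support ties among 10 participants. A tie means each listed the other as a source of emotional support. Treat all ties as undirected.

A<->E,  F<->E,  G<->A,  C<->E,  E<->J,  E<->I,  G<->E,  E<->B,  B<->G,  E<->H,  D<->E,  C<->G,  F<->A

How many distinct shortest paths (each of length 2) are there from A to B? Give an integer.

2

The shortest distance is 2. The length-2 paths are: A–E–B; A–G–B.
That gives 2 distinct shortest paths.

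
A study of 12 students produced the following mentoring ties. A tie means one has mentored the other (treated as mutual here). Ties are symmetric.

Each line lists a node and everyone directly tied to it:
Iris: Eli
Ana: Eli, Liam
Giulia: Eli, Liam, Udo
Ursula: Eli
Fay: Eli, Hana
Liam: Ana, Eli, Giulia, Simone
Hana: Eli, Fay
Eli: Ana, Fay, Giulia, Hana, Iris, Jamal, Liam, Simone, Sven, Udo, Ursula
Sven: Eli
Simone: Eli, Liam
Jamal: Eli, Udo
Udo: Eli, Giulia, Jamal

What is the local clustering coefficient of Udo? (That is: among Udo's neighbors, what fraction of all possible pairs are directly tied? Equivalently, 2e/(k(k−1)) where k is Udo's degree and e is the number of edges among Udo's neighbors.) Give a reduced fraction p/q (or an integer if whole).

Udo's neighbors: Eli, Giulia, and Jamal (k = 3).
Possible neighbor pairs: C(3,2) = 3. Edges among them: Eli–Giulia, Eli–Jamal → e = 2.
Clustering(Udo) = 2/3.

2/3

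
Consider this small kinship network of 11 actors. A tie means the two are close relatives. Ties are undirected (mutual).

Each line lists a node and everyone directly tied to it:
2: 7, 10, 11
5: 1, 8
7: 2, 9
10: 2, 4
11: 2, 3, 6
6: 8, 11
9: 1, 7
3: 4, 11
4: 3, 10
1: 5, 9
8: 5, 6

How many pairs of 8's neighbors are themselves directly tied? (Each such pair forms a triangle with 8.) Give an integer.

0

8's neighbors are 5 and 6, but none of them are tied to each other, so no triangle contains 8.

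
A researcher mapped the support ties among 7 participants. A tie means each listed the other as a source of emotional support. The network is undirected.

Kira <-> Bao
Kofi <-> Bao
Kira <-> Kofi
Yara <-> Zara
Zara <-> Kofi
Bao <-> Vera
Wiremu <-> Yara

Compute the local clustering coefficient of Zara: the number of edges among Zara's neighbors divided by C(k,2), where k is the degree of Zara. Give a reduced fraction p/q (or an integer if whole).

0

Zara's neighbors: Kofi and Yara (k = 2).
Possible neighbor pairs: C(2,2) = 1. Edges among them: none → e = 0.
Clustering(Zara) = 0/1.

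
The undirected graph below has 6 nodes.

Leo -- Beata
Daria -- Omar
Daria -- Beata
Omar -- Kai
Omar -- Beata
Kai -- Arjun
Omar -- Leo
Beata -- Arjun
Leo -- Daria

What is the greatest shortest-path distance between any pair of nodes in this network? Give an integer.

2

Eccentricity of each node (its greatest distance to any other): Arjun:2, Beata:2, Daria:2, Kai:2, Leo:2, Omar:2.
The maximum eccentricity is 2, realized for instance by the pair Daria–Kai via Daria – Omar – Kai. So the diameter is 2.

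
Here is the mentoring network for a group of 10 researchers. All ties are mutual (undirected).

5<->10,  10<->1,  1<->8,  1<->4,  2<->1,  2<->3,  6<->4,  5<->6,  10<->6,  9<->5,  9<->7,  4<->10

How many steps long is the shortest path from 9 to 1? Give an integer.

One shortest route is 9 – 5 – 10 – 1, which uses 3 edges, and at distance 2 from 9 we only reach {6, 10}, which does not include 1. So d(9,1) = 3.

3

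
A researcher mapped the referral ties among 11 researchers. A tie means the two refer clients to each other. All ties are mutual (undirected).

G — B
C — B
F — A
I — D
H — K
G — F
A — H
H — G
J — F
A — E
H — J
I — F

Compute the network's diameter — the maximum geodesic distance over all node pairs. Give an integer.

5

Eccentricity of each node (its greatest distance to any other): A:4, B:4, C:5, D:5, E:5, F:3, G:3, H:4, I:4, J:4, K:5.
The maximum eccentricity is 5, realized for instance by the pair E–C via E – A – F – G – B – C. So the diameter is 5.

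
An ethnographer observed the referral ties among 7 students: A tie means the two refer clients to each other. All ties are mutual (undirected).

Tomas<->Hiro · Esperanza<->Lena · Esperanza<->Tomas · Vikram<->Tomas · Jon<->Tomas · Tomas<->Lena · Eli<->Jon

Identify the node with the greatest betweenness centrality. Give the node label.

Tomas

Unnormalized betweenness of each node: Eli:0, Esperanza:0, Hiro:0, Jon:5, Lena:0, Tomas:13, Vikram:0.
Tomas has the largest value, 13, making it the main broker — the node through which the most shortest paths run.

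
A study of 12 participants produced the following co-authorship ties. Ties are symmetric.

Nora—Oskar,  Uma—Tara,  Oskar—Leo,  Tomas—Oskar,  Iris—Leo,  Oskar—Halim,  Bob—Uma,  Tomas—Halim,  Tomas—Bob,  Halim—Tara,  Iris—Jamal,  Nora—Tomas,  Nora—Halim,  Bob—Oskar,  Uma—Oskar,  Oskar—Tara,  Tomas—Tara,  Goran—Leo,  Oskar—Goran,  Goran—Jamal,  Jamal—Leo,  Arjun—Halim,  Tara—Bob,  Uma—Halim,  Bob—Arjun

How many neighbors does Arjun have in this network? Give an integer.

2

Arjun is directly tied to Bob and Halim. That is 2 neighbors, so the degree of Arjun is 2.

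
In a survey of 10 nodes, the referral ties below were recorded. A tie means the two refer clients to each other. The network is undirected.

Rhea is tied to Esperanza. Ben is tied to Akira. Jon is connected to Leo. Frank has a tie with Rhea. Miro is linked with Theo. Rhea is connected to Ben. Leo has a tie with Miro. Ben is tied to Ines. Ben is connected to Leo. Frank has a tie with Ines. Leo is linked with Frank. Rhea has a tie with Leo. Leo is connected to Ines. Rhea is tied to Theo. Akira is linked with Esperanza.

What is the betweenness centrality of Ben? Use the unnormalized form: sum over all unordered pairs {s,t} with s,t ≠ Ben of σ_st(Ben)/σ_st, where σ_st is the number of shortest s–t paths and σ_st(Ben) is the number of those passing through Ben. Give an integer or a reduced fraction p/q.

41/6

Pairs whose geodesics pass through Ben — Akira–Leo: 1; Akira–Miro: 1; Akira–Ines: 1; Akira–Frank: 3/4; Akira–Theo: 1/2; Akira–Jon: 1; Akira–Rhea: 1/2; Ines–Theo: 1/4; Ines–Esperanza: 2/4; Ines–Rhea: 1/3.
All other pairs contribute 0.
Summing the contributions gives betweenness(Ben) = 41/6.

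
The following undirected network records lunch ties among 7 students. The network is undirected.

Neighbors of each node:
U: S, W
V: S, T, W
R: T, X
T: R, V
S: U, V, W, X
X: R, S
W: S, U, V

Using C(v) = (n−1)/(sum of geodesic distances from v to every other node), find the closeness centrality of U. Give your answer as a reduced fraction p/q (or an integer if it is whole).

1/2

Distances from U: R:3, S:1, T:3, V:2, W:1, X:2. Sum = 12.
n = 7, so closeness = 6/12 = 1/2.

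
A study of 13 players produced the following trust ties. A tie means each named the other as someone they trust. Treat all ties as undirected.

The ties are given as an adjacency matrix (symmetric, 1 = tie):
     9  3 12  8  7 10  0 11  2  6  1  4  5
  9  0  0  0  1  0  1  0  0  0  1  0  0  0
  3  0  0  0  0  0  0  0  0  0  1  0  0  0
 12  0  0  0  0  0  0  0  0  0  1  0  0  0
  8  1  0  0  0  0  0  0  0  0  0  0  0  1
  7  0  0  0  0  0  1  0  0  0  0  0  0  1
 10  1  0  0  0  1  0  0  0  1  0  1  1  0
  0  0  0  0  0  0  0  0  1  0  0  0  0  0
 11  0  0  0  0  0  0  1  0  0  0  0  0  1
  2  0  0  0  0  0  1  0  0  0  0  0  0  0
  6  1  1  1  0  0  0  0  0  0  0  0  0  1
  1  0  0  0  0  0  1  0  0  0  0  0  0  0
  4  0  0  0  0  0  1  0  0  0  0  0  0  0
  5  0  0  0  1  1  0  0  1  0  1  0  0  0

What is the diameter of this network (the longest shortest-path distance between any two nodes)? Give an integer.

Eccentricity of each node (its greatest distance to any other): 0:5, 1:5, 2:5, 3:4, 4:5, 5:3, 6:3, 7:3, 8:3, 9:4, 10:4, 11:4, 12:4.
The maximum eccentricity is 5, realized for instance by the pair 0–2 via 0 – 11 – 5 – 7 – 10 – 2. So the diameter is 5.

5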